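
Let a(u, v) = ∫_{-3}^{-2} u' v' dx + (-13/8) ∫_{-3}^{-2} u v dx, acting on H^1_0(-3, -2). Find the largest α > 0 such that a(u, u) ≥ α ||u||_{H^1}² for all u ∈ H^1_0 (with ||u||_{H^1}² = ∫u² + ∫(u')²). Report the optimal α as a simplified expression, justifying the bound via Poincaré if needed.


α = (-13/8 + π^2)/(1 + π^2)

Coercivity of a(·,·) on H^1_0(-3, -2) means a(u, u) ≥ α ||u||_{H^1}² for every u ∈ H^1_0.
The interval has length L = 1, and Poincaré/coercivity depend only on L. Here a(u, u) = ∫(u')² + (-13/8)·∫u².
Here c = -13/8 < 0 with |c| < (π/L)² = π^2, so coercivity still holds. The condition a(u,u) ≥ α||u||_{H^1}² reads (1−α)∫(u')² ≥ (α−c)∫u². Any admissible α is ≤ 1 (rapidly oscillating u have ∫u²/∫(u')² → 0), and α = 1 would force 0 ≥ (1−c)∫u², impossible since c < 1; so 1−α > 0. By the sharp Poincaré inequality on H^1_0 of an interval of length L, ∫(u')² ≥ (π/L)²∫u² with equality for the first sine mode sin(π(x−x₀)/L) (x₀ the left endpoint), so the inequality holds for all u iff (1−α)(π/L)² ≥ α − c, i.e. α ≤ ((π/L)² + c)/((π/L)² + 1) = (1 + c(L/π)²)/(1 + (L/π)²). (Direct route, valid since c ≤ 0: Poincaré gives c∫u² ≥ c(L/π)²∫(u')², so a(u,u) ≥ (1 + c(L/π)²)∫(u')², while ||u||_{H^1}² ≤ (1 + (L/π)²)∫(u')²; dividing yields the same α.) With (π/L)² = π^2 and c = -13/8, the largest admissible constant is α = ((π/L)² + c)/((π/L)² + 1).
Simplifying, α = (-13/8 + π^2)/(1 + π^2).


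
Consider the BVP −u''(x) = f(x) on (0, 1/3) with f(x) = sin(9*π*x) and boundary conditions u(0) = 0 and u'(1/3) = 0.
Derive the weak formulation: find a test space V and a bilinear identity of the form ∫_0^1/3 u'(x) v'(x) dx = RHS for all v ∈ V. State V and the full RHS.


V = {v ∈ H^1(0, 1/3) : v(0) = 0} (test functions vanish at x = 0 where u is specified); weak form: ∫_0^1/3 u'v' dx = ∫_0^1/3 (sin(9*π*x)) v dx for all v ∈ V.

Multiply both sides by a test function v and integrate from 0 to 1/3:
  ∫_0^1/3 −u''(x) v(x) dx = ∫_0^1/3 f(x) v(x) dx.
Integrate the LHS by parts once:
  ∫_0^1/3 −u'' v dx = −[u'(x) v(x)]_0^1/3 + ∫_0^1/3 u'(x) v'(x) dx.
Thus ∫_0^1/3 u'(x) v'(x) dx = ∫_0^1/3 f(x) v(x) dx + [u'(x) v(x)]_0^1/3.
Choose V so that boundary terms are either known or forced to vanish.
Mixed BC: u(0) = 0 (Dirichlet) and u'(1/3) = 0 (Neumann). Define V = {v ∈ H^1(0, 1/3) : v(0) = 0}. Then [u' v]_0^1/3 = u'(1/3)·v(1/3) − u'(0)·0 = 0.
Weak formulation: find u (satisfying any essential BC) such that ∫_0^1/3 u'(x) v'(x) dx = ∫_0^1/3 f v dx for all v ∈ V (Dirichlet at 0 absorbed into V; the Neumann datum at x = 1/3 is zero, so no boundary term remains).
Substituting f(x) = sin(9*π*x), the right-hand side is ∫_0^1/3 (sin(9*π*x)) v dx.


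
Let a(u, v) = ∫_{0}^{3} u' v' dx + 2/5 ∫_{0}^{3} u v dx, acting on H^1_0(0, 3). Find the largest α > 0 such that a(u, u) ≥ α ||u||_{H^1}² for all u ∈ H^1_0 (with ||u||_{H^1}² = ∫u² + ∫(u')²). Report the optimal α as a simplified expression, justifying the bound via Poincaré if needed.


α = (18/5 + π^2)/(9 + π^2)

Coercivity of a(·,·) on H^1_0(0, 3) means a(u, u) ≥ α ||u||_{H^1}² for every u ∈ H^1_0.
The interval has length L = 3, and Poincaré/coercivity depend only on L. Here a(u, u) = ∫(u')² + (2/5)·∫u².
Here 0 < c = 2/5 < 1. The condition a(u,u) ≥ α||u||_{H^1}² reads (1−α)∫(u')² ≥ (α−c)∫u². Any admissible α is ≤ 1 (rapidly oscillating u have ∫u²/∫(u')² → 0), and α = 1 would force 0 ≥ (1−c)∫u², impossible since c < 1; so 1−α > 0. By the sharp Poincaré inequality on H^1_0 of an interval of length L, ∫(u')² ≥ (π/L)²∫u² with equality for the first sine mode sin(π(x−x₀)/L) (x₀ the left endpoint), so the inequality holds for all u iff (1−α)(π/L)² ≥ α − c, i.e. α ≤ ((π/L)² + c)/((π/L)² + 1) = (1 + c(L/π)²)/(1 + (L/π)²). With (π/L)² = π^2/9 and c = 2/5, the largest admissible constant is α = ((π/L)² + c)/((π/L)² + 1).
Simplifying, α = (18/5 + π^2)/(9 + π^2).


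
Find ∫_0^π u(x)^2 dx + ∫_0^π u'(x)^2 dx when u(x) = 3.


||u||_{H^1(0,π)}^2 = 9*π

u'(x) = 0.
Expand u² and (u')² and integrate term by term on (0, π), using: for integers n ≥ 1, ∫_0^π sin²(nx) dx = ∫_0^π cos²(nx) dx = π/2; for n ≠ n', ∫_0^π sin(nx)sin(n'x) dx = ∫_0^π cos(nx)cos(n'x) dx = 0; and by product-to-sum, ∫_0^π sin(nx)cos(n'x) dx = ½∫_0^π [sin((n+n')x) + sin((n−n')x)] dx, which is 0 when n+n' is even and 2n/(n²−n'²) when n+n' is odd (it need not vanish on (0, π)). For the constant mode: ∫_0^π 1 dx = π, ∫_0^π cos(nx) dx = 0, ∫_0^π sin(nx) dx = (1−(−1)^n)/n.
  u² squared terms: (3)²·∫1 dx = 9·π = 9*π.
  So ∫_0^π u² dx = 9*π.
  u' ≡ 0, so ∫_0^π (u')² dx = 0.
||u||_{H^1}^2 = (9*π) + (0) = 9*π.


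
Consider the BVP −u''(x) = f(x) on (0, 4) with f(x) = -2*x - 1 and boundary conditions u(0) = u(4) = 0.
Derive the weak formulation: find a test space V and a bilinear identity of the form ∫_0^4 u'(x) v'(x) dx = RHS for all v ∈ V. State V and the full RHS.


V = H^1_0(0, 4) (so v(0) = v(4) = 0); weak form: ∫_0^4 u'v' dx = ∫_0^4 (-2*x - 1) v dx for all v ∈ V.

Multiply both sides by a test function v and integrate from 0 to 4:
  ∫_0^4 −u''(x) v(x) dx = ∫_0^4 f(x) v(x) dx.
Integrate the LHS by parts once:
  ∫_0^4 −u'' v dx = −[u'(x) v(x)]_0^4 + ∫_0^4 u'(x) v'(x) dx.
Thus ∫_0^4 u'(x) v'(x) dx = ∫_0^4 f(x) v(x) dx + [u'(x) v(x)]_0^4.
Choose V so that boundary terms are either known or forced to vanish.
u is Dirichlet: u(0) = u(4) = 0. Let V = H^1_0(0, 4); then v(0) = v(4) = 0, and [u' v]_0^4 = 0.
Weak formulation: find u (satisfying any essential BC) such that ∫_0^4 u'(x) v'(x) dx = ∫_0^4 f v dx for all v ∈ V.
Substituting f(x) = -2*x - 1, the right-hand side is ∫_0^4 (-2*x - 1) v dx.


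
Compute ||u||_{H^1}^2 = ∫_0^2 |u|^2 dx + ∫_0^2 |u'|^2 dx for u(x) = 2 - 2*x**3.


||u||_{H^1}^2 = 9784/35

The H^1 norm (squared) on an interval (0, L) is
  ||u||_{H^1}^2 = ∫_0^L u(x)^2 dx + ∫_0^L u'(x)^2 dx.
Compute u'(x) = -6*x**2.
Then u(x)^2 = 4*x**6 - 8*x**3 + 4 and u'(x)^2 = 36*x**4.
Integrate each monomial from 0 to 2 using ∫_0^2 c·x^n dx = c·2^(n+1)/(n+1):
  ∫_0^2 u(x)^2 dx = ∫_0^2 (4*x^6 - 8*x^3 + 4) dx. Term by term:
    ∫_0^2 4*x^6 dx = 512/7;  ∫_0^2 -8*x^3 dx = -32;  ∫_0^2 4 dx = 8.
  Sum: 512/7 − 32 + 8 = 344/7.
  ∫_0^2 u'(x)^2 dx = ∫_0^2 (36*x^4) dx. Term by term:
    ∫_0^2 36*x^4 dx = 1152/5.
Adding: ||u||_{H^1}^2 = 344/7 + 1152/5 = 9784/35.


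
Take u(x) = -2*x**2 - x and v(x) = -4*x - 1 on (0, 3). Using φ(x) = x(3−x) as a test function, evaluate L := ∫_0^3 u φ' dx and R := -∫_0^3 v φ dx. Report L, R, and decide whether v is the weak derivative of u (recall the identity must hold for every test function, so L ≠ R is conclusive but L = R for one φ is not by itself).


LHS = 63/2, RHS = 63/2. Yes, v = u' weakly.

u(x) = -2*x**2 - x, classical derivative u'(x) = -4*x - 1.
φ(x) = x(3−x), so φ'(x) = 3 - 2*x.
Note φ(0) = φ(3) = 0, so the boundary term u·φ vanishes.
LHS = ∫_0^3 u(x) φ'(x) dx = ∫_0^3 (4*x^3 - 4*x^2 - 3*x) dx. Term by term:
  ∫_0^3 4*x^3 dx = 81;  ∫_0^3 -4*x^2 dx = -36;  ∫_0^3 -3*x dx = -27/2.
Sum: 81 − 36 − 27/2 = 63/2.
So LHS = 63/2.
∫_0^3 v(x) φ(x) dx = ∫_0^3 (4*x^3 - 11*x^2 - 3*x) dx. Term by term:
  ∫_0^3 4*x^3 dx = 81;  ∫_0^3 -11*x^2 dx = -99;  ∫_0^3 -3*x dx = -27/2.
Sum: 81 − 99 − 27/2 = -63/2.
So RHS = -∫_0^3 v(x) φ(x) dx = 63/2.
LHS = RHS, so the identity holds for this test φ.
Moreover u is smooth here and v(x) = u'(x) = -4*x - 1 pointwise, so the identity holds for every test function. Hence v is the weak derivative of u.


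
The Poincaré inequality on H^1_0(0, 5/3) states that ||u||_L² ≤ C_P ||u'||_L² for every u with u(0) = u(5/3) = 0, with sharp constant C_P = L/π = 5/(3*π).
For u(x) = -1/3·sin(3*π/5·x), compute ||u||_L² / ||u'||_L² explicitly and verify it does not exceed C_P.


||u||_L² / ||u'||_L² = 5/(3*π) = C_P.

u(x) = -1/3·sin(3*π/5·x), so u'(x) = -π*cos(3*π*x/5)/5.
Writing u(x) = A·sin(kπx/L) with A = -1/3 and k = 1, use ∫_0^L sin²(kπx/L) dx = L/2 and ∫_0^L cos²(kπx/L) dx = L/2.
u² = 1/9·sin²(3*π/5·x) and (u')² = π^2/25·cos²(3*π/5·x), and each of sin², cos² integrates to L/2 = 5/6 over (0, 5/3).
∫_0^5/3 u² dx = 5/54, so ||u||_L² = sqrt(30)/18.
∫_0^5/3 (u')² dx = π^2/30, so ||u'||_L² = sqrt(30)*π/30.
Ratio ||u||_L² / ||u'||_L² = 5/(3*π).
Sharp Poincaré constant on H^1_0(0, 5/3) is C_P = L/π = 5/(3*π), achieved by sin(3*π/5·x).
This is the k = 1 eigenfunction (up to amplitude), so the ratio equals the sharp Poincaré constant exactly.


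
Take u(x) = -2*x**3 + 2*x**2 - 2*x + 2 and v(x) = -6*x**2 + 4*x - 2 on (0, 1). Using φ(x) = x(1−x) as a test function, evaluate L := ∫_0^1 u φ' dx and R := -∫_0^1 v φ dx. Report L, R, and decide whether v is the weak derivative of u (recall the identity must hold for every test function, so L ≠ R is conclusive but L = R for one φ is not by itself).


LHS = 3/10, RHS = 3/10. Yes, v = u' weakly.

u(x) = -2*x**3 + 2*x**2 - 2*x + 2, classical derivative u'(x) = -6*x**2 + 4*x - 2.
φ(x) = x(1−x), so φ'(x) = 1 - 2*x.
Note φ(0) = φ(1) = 0, so the boundary term u·φ vanishes.
LHS = ∫_0^1 u(x) φ'(x) dx = ∫_0^1 (4*x^4 - 6*x^3 + 6*x^2 - 6*x + 2) dx. Term by term:
  ∫_0^1 4*x^4 dx = 4/5;  ∫_0^1 -6*x^3 dx = -3/2;  ∫_0^1 6*x^2 dx = 2;
  ∫_0^1 -6*x dx = -3;  ∫_0^1 2 dx = 2.
Sum: 4/5 − 3/2 + 2 − 3 + 2 = 3/10.
So LHS = 3/10.
∫_0^1 v(x) φ(x) dx = ∫_0^1 (6*x^4 - 10*x^3 + 6*x^2 - 2*x) dx. Term by term:
  ∫_0^1 6*x^4 dx = 6/5;  ∫_0^1 -10*x^3 dx = -5/2;  ∫_0^1 6*x^2 dx = 2;
  ∫_0^1 -2*x dx = -1.
Sum: 6/5 − 5/2 + 2 − 1 = -3/10.
So RHS = -∫_0^1 v(x) φ(x) dx = 3/10.
LHS = RHS, so the identity holds for this test φ.
Moreover u is smooth here and v(x) = u'(x) = -6*x**2 + 4*x - 2 pointwise, so the identity holds for every test function. Hence v is the weak derivative of u.


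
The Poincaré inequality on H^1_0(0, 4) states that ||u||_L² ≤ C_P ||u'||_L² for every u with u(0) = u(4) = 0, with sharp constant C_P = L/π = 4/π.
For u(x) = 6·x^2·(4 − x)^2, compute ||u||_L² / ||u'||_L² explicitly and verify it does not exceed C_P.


||u||_L² / ||u'||_L² = 2*sqrt(3)/3 < C_P = 4/π.

u(x) = 6·x^2·(4 − x)^2, so u'(x) = 24*x*(x - 4)*(x - 2).
u(x) = 6·x^2·(4 − x)^2 vanishes at x = 0 and x = 4, so u ∈ H^1_0(0, 4). Differentiate via the product rule and integrate the resulting polynomials term by term.
  ∫_0^4 u² dx = ∫_0^4 (36*x^8 - 576*x^7 + 3456*x^6 - 9216*x^5 + 9216*x^4) dx. Term by term:
    ∫_0^4 36*x^8 dx = 1048576;  ∫_0^4 -576*x^7 dx = -4718592;  ∫_0^4 3456*x^6 dx = 56623104/7;
    ∫_0^4 -9216*x^5 dx = -6291456;  ∫_0^4 9216*x^4 dx = 9437184/5.
  Sum: 1048576 − 4718592 + 56623104/7 − 6291456 + 9437184/5 = 524288/35.
  ∫_0^4 (u')² dx = ∫_0^4 (576*x^6 - 6912*x^5 + 29952*x^4 - 55296*x^3 + 36864*x^2) dx. Term by term:
    ∫_0^4 576*x^6 dx = 9437184/7;  ∫_0^4 -6912*x^5 dx = -4718592;  ∫_0^4 29952*x^4 dx = 30670848/5;
    ∫_0^4 -55296*x^3 dx = -3538944;  ∫_0^4 36864*x^2 dx = 786432.
  Sum: 9437184/7 − 4718592 + 30670848/5 − 3538944 + 786432 = 393216/35.
∫_0^4 u² dx = 524288/35, so ||u||_L² = 512*sqrt(70)/35.
∫_0^4 (u')² dx = 393216/35, so ||u'||_L² = 256*sqrt(210)/35.
Ratio ||u||_L² / ||u'||_L² = 2*sqrt(3)/3.
Sharp Poincaré constant on H^1_0(0, 4) is C_P = L/π = 4/π, achieved by sin(π/4·x).
A polynomial bump cannot attain the sharp Poincaré constant (only the first sine eigenfunction does), so the ratio is strictly less than C_P, consistent with ||u||_L² ≤ C_P ||u'||_L².


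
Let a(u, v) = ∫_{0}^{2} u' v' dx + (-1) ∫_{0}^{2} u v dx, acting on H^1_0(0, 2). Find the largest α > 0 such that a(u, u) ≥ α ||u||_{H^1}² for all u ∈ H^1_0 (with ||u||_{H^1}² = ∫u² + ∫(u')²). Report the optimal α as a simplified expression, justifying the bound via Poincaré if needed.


α = (-4 + π^2)/(4 + π^2)

Coercivity of a(·,·) on H^1_0(0, 2) means a(u, u) ≥ α ||u||_{H^1}² for every u ∈ H^1_0.
The interval has length L = 2, and Poincaré/coercivity depend only on L. Here a(u, u) = ∫(u')² + (-1)·∫u².
Here c = -1 < 0 with |c| < (π/L)² = π^2/4, so coercivity still holds. The condition a(u,u) ≥ α||u||_{H^1}² reads (1−α)∫(u')² ≥ (α−c)∫u². Any admissible α is ≤ 1 (rapidly oscillating u have ∫u²/∫(u')² → 0), and α = 1 would force 0 ≥ (1−c)∫u², impossible since c < 1; so 1−α > 0. By the sharp Poincaré inequality on H^1_0 of an interval of length L, ∫(u')² ≥ (π/L)²∫u² with equality for the first sine mode sin(π(x−x₀)/L) (x₀ the left endpoint), so the inequality holds for all u iff (1−α)(π/L)² ≥ α − c, i.e. α ≤ ((π/L)² + c)/((π/L)² + 1) = (1 + c(L/π)²)/(1 + (L/π)²). (Direct route, valid since c ≤ 0: Poincaré gives c∫u² ≥ c(L/π)²∫(u')², so a(u,u) ≥ (1 + c(L/π)²)∫(u')², while ||u||_{H^1}² ≤ (1 + (L/π)²)∫(u')²; dividing yields the same α.) With (π/L)² = π^2/4 and c = -1, the largest admissible constant is α = ((π/L)² + c)/((π/L)² + 1).
Simplifying, α = (-4 + π^2)/(4 + π^2).


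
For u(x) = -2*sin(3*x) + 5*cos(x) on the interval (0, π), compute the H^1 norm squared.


||u||_{H^1(0,π)}^2 = 45*π

u'(x) = -5*sin(x) - 6*cos(3*x).
Expand u² and (u')² and integrate term by term on (0, π), using: for integers n ≥ 1, ∫_0^π sin²(nx) dx = ∫_0^π cos²(nx) dx = π/2; for n ≠ n', ∫_0^π sin(nx)sin(n'x) dx = ∫_0^π cos(nx)cos(n'x) dx = 0; and by product-to-sum, ∫_0^π sin(nx)cos(n'x) dx = ½∫_0^π [sin((n+n')x) + sin((n−n')x)] dx, which is 0 when n+n' is even and 2n/(n²−n'²) when n+n' is odd (it need not vanish on (0, π)).
  u² squared terms: (-2)²·∫sin(3x)² dx = 4·π/2 = 2*π;  (5)²·∫cos(x)² dx = 25·π/2 = 25*π/2.
  u² cross terms: 2·(-2)·(5)·∫sin(3x)·cos(x) dx = -20·(0) = 0.
  So ∫_0^π u² dx = 2*π + 25*π/2 + 0 = 29*π/2.
  (u')² squared terms: (-6)²·∫cos(3x)² dx = 36·π/2 = 18*π;  (-5)²·∫sin(x)² dx = 25·π/2 = 25*π/2.
  (u')² cross terms: 2·(-6)·(-5)·∫cos(3x)·sin(x) dx = 60·(0) = 0.
  So ∫_0^π (u')² dx = 18*π + 25*π/2 + 0 = 61*π/2.
||u||_{H^1}^2 = (29*π/2) + (61*π/2) = 45*π.


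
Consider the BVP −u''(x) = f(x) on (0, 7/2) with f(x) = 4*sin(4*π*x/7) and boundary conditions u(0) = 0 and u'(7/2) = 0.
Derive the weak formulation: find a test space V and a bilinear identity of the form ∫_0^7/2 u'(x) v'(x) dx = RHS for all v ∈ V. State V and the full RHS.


V = {v ∈ H^1(0, 7/2) : v(0) = 0} (test functions vanish at x = 0 where u is specified); weak form: ∫_0^7/2 u'v' dx = ∫_0^7/2 (4*sin(4*π*x/7)) v dx for all v ∈ V.

Multiply both sides by a test function v and integrate from 0 to 7/2:
  ∫_0^7/2 −u''(x) v(x) dx = ∫_0^7/2 f(x) v(x) dx.
Integrate the LHS by parts once:
  ∫_0^7/2 −u'' v dx = −[u'(x) v(x)]_0^7/2 + ∫_0^7/2 u'(x) v'(x) dx.
Thus ∫_0^7/2 u'(x) v'(x) dx = ∫_0^7/2 f(x) v(x) dx + [u'(x) v(x)]_0^7/2.
Choose V so that boundary terms are either known or forced to vanish.
Mixed BC: u(0) = 0 (Dirichlet) and u'(7/2) = 0 (Neumann). Define V = {v ∈ H^1(0, 7/2) : v(0) = 0}. Then [u' v]_0^7/2 = u'(7/2)·v(7/2) − u'(0)·0 = 0.
Weak formulation: find u (satisfying any essential BC) such that ∫_0^7/2 u'(x) v'(x) dx = ∫_0^7/2 f v dx for all v ∈ V (Dirichlet at 0 absorbed into V; the Neumann datum at x = 7/2 is zero, so no boundary term remains).
Substituting f(x) = 4*sin(4*π*x/7), the right-hand side is ∫_0^7/2 (4*sin(4*π*x/7)) v dx.


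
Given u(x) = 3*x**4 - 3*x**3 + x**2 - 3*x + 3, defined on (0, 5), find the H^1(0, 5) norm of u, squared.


||u||_{H^1}^2 = 194010935/84

The H^1 norm (squared) on an interval (0, L) is
  ||u||_{H^1}^2 = ∫_0^L u(x)^2 dx + ∫_0^L u'(x)^2 dx.
Compute u'(x) = 12*x**3 - 9*x**2 + 2*x - 3.
Then u(x)^2 = 9*x**8 - 18*x**7 + 15*x**6 - 24*x**5 + 37*x**4 - 24*x**3 + 15*x**2 - 18*x + 9 and u'(x)^2 = 144*x**6 - 216*x**5 + 129*x**4 - 108*x**3 + 58*x**2 - 12*x + 9.
Integrate each monomial from 0 to 5 using ∫_0^5 c·x^n dx = c·5^(n+1)/(n+1):
  ∫_0^5 u(x)^2 dx = ∫_0^5 (9*x^8 - 18*x^7 + 15*x^6 - 24*x^5 + 37*x^4 - 24*x^3 + 15*x^2 - 18*x + 9) dx. Term by term:
    ∫_0^5 9*x^8 dx = 1953125;  ∫_0^5 -18*x^7 dx = -3515625/4;  ∫_0^5 15*x^6 dx = 1171875/7;
    ∫_0^5 -24*x^5 dx = -62500;  ∫_0^5 37*x^4 dx = 23125;  ∫_0^5 -24*x^3 dx = -3750;
    ∫_0^5 15*x^2 dx = 625;  ∫_0^5 -18*x dx = -225;  ∫_0^5 9 dx = 45.
  Sum: 1953125 − 3515625/4 + 1171875/7 − 62500 + 23125 − 3750 + 625 − 225 + 45 = 33570585/28.
  ∫_0^5 u'(x)^2 dx = ∫_0^5 (144*x^6 - 216*x^5 + 129*x^4 - 108*x^3 + 58*x^2 - 12*x + 9) dx. Term by term:
    ∫_0^5 144*x^6 dx = 11250000/7;  ∫_0^5 -216*x^5 dx = -562500;  ∫_0^5 129*x^4 dx = 80625;
    ∫_0^5 -108*x^3 dx = -16875;  ∫_0^5 58*x^2 dx = 7250/3;  ∫_0^5 -12*x dx = -150;
    ∫_0^5 9 dx = 45.
  Sum: 11250000/7 − 562500 + 80625 − 16875 + 7250/3 − 150 + 45 = 23324795/21.
Adding: ||u||_{H^1}^2 = 33570585/28 + 23324795/21 = 194010935/84.


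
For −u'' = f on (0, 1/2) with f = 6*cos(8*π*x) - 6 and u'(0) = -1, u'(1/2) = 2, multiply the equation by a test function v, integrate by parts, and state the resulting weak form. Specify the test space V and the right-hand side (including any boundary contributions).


V = H^1(0, 1/2) (v unrestricted at boundary; u is determined up to an additive constant); weak form: ∫_0^1/2 u'v' dx = ∫_0^1/2 (6*cos(8*π*x) - 6) v dx + 2·v(1/2) + v(0) for all v ∈ V.

Multiply both sides by a test function v and integrate from 0 to 1/2:
  ∫_0^1/2 −u''(x) v(x) dx = ∫_0^1/2 f(x) v(x) dx.
Integrate the LHS by parts once:
  ∫_0^1/2 −u'' v dx = −[u'(x) v(x)]_0^1/2 + ∫_0^1/2 u'(x) v'(x) dx.
Thus ∫_0^1/2 u'(x) v'(x) dx = ∫_0^1/2 f(x) v(x) dx + [u'(x) v(x)]_0^1/2.
Choose V so that boundary terms are either known or forced to vanish.
u has inhomogeneous Neumann u'(0) = -1, u'(1/2) = 2. [u' v]_0^1/2 = (2)·v(1/2) − (-1)·v(0) = 2·v(1/2) + v(0). Take V = H^1(0, 1/2); boundary term becomes part of RHS.
Weak formulation: find u (satisfying any essential BC) such that ∫_0^1/2 u'(x) v'(x) dx = ∫_0^1/2 f v dx + 2·v(1/2) + v(0) for all v ∈ V (Neumann data are natural BCs: they enter the RHS as boundary terms).
Substituting f(x) = 6*cos(8*π*x) - 6, the right-hand side is ∫_0^1/2 (6*cos(8*π*x) - 6) v dx + 2·v(1/2) + v(0).
Compatibility check (pure Neumann): taking v ≡ 1 ∈ V gives 0 = ∫_0^1/2 f dx + (2) − (-1), i.e. ∫_0^1/2 f dx must equal u'(0) − u'(1/2) = -3. Indeed ∫_0^1/2 (6*cos(8*π*x) - 6) dx = -3, so the data are compatible. The solution is then unique only up to an additive constant (fix it e.g. by requiring ∫_0^1/2 u dx = 0).


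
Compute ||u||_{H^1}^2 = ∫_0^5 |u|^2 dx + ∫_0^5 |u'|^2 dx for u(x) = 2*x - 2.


||u||_{H^1}^2 = 320/3

The H^1 norm (squared) on an interval (0, L) is
  ||u||_{H^1}^2 = ∫_0^L u(x)^2 dx + ∫_0^L u'(x)^2 dx.
Compute u'(x) = 2.
Then u(x)^2 = 4*x**2 - 8*x + 4 and u'(x)^2 = 4.
Integrate each monomial from 0 to 5 using ∫_0^5 c·x^n dx = c·5^(n+1)/(n+1):
  ∫_0^5 u(x)^2 dx = ∫_0^5 (4*x^2 - 8*x + 4) dx. Term by term:
    ∫_0^5 4*x^2 dx = 500/3;  ∫_0^5 -8*x dx = -100;  ∫_0^5 4 dx = 20.
  Sum: 500/3 − 100 + 20 = 260/3.
  ∫_0^5 u'(x)^2 dx = ∫_0^5 (4) dx. Term by term:
    ∫_0^5 4 dx = 20.
Adding: ||u||_{H^1}^2 = 260/3 + 20 = 320/3.


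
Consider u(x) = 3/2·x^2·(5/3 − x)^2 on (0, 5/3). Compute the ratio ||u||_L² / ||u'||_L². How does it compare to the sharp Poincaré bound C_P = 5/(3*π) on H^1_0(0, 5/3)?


||u||_L² / ||u'||_L² = 5*sqrt(3)/18 < C_P = 5/(3*π).

u(x) = 3/2·x^2·(5/3 − x)^2, so u'(x) = x*(3*x - 5)*(6*x - 5)/3.
u(x) = 3/2·x^2·(5/3 − x)^2 vanishes at x = 0 and x = 5/3, so u ∈ H^1_0(0, 5/3). Differentiate via the product rule and integrate the resulting polynomials term by term.
  ∫_0^5/3 u² dx = ∫_0^5/3 (9*x^8/4 - 15*x^7 + 75*x^6/2 - 125*x^5/3 + 625*x^4/36) dx. Term by term:
    ∫_0^5/3 9*x^8/4 dx = 1953125/78732;  ∫_0^5/3 -15*x^7 dx = -1953125/17496;  ∫_0^5/3 75*x^6/2 dx = 1953125/10206;
    ∫_0^5/3 -125*x^5/3 dx = -1953125/13122;  ∫_0^5/3 625*x^4/36 dx = 390625/8748.
  Sum: 1953125/78732 − 1953125/17496 + 1953125/10206 − 1953125/13122 + 390625/8748 = 390625/1102248.
  ∫_0^5/3 (u')² dx = ∫_0^5/3 (36*x^6 - 180*x^5 + 325*x^4 - 250*x^3 + 625*x^2/9) dx. Term by term:
    ∫_0^5/3 36*x^6 dx = 312500/1701;  ∫_0^5/3 -180*x^5 dx = -156250/243;  ∫_0^5/3 325*x^4 dx = 203125/243;
    ∫_0^5/3 -250*x^3 dx = -78125/162;  ∫_0^5/3 625*x^2/9 dx = 78125/729.
  Sum: 312500/1701 − 156250/243 + 203125/243 − 78125/162 + 78125/729 = 15625/10206.
∫_0^5/3 u² dx = 390625/1102248, so ||u||_L² = 625*sqrt(42)/6804.
∫_0^5/3 (u')² dx = 15625/10206, so ||u'||_L² = 125*sqrt(14)/378.
Ratio ||u||_L² / ||u'||_L² = 5*sqrt(3)/18.
Sharp Poincaré constant on H^1_0(0, 5/3) is C_P = L/π = 5/(3*π), achieved by sin(3*π/5·x).
A polynomial bump cannot attain the sharp Poincaré constant (only the first sine eigenfunction does), so the ratio is strictly less than C_P, consistent with ||u||_L² ≤ C_P ||u'||_L².


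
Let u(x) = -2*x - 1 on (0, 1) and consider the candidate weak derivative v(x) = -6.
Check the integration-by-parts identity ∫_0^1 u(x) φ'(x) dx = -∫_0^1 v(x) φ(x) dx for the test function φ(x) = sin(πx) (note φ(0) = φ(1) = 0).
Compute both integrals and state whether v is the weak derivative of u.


LHS = 4/π, RHS = 12/π. No, v is not the weak derivative of u.

u(x) = -2*x - 1, classical derivative u'(x) = -2.
φ(x) = sin(πx), so φ'(x) = π*cos(π*x).
Note φ(0) = φ(1) = 0, so the boundary term u·φ vanishes.
LHS = ∫_0^1 u(x) φ'(x) dx = ∫_0^1 (-2*π*x*cos(π*x) - π*cos(π*x)) dx. Term by term:
  ∫_0^1 -π*cos(π*x) dx = 0;  ∫_0^1 -2*π*x*cos(π*x) dx = 4/π.
Sum: 0 + 4/π = 4/π.
So LHS = 4/π.
∫_0^1 v(x) φ(x) dx = ∫_0^1 (-6*sin(π*x)) dx. Term by term:
  ∫_0^1 -6*sin(π*x) dx = -12/π.
So RHS = -∫_0^1 v(x) φ(x) dx = 12/π.
LHS − RHS = -8/π ≠ 0, so the identity fails.
(For a valid weak derivative the identity must hold for EVERY test function, in particular this one. The failure shows v is NOT the weak derivative of u.)
Correct weak derivative would be u'(x) = -2.


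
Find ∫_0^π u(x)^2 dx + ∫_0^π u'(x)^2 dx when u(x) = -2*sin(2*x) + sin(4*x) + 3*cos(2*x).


||u||_{H^1(0,π)}^2 = 41*π

u'(x) = -6*sin(2*x) - 4*cos(2*x) + 4*cos(4*x).
Expand u² and (u')² and integrate term by term on (0, π), using: for integers n ≥ 1, ∫_0^π sin²(nx) dx = ∫_0^π cos²(nx) dx = π/2; for n ≠ n', ∫_0^π sin(nx)sin(n'x) dx = ∫_0^π cos(nx)cos(n'x) dx = 0; and by product-to-sum, ∫_0^π sin(nx)cos(n'x) dx = ½∫_0^π [sin((n+n')x) + sin((n−n')x)] dx, which is 0 when n+n' is even and 2n/(n²−n'²) when n+n' is odd (it need not vanish on (0, π)).
  u² squared terms: (-2)²·∫sin(2x)² dx = 4·π/2 = 2*π;  (3)²·∫cos(2x)² dx = 9·π/2 = 9*π/2;  (1)²·∫sin(4x)² dx = 1·π/2 = π/2.
  u² cross terms: 2·(-2)·(3)·∫sin(2x)·cos(2x) dx = -12·(0) = 0;  2·(-2)·(1)·∫sin(2x)·sin(4x) dx = -4·(0) = 0;  2·(3)·(1)·∫cos(2x)·sin(4x) dx = 6·(0) = 0.
  So ∫_0^π u² dx = 2*π + 9*π/2 + π/2 + 0 + 0 + 0 = 7*π.
  (u')² squared terms: (-6)²·∫sin(2x)² dx = 36·π/2 = 18*π;  (-4)²·∫cos(2x)² dx = 16·π/2 = 8*π;  (4)²·∫cos(4x)² dx = 16·π/2 = 8*π.
  (u')² cross terms: 2·(-6)·(-4)·∫sin(2x)·cos(2x) dx = 48·(0) = 0;  2·(-6)·(4)·∫sin(2x)·cos(4x) dx = -48·(0) = 0;  2·(-4)·(4)·∫cos(2x)·cos(4x) dx = -32·(0) = 0.
  So ∫_0^π (u')² dx = 18*π + 8*π + 8*π + 0 + 0 + 0 = 34*π.
||u||_{H^1}^2 = (7*π) + (34*π) = 41*π.


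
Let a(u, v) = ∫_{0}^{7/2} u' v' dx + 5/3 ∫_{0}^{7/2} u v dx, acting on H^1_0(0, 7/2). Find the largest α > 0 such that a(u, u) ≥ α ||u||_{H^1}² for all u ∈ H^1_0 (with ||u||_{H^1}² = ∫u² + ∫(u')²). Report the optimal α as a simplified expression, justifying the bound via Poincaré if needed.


α = 1

Coercivity of a(·,·) on H^1_0(0, 7/2) means a(u, u) ≥ α ||u||_{H^1}² for every u ∈ H^1_0.
The interval has length L = 7/2, and Poincaré/coercivity depend only on L. Here a(u, u) = ∫(u')² + (5/3)·∫u².
Here c = 5/3 ≥ 1, so a(u,u) = ∫(u')² + c∫u² ≥ ∫(u')² + ∫u² = ||u||_{H^1}², i.e. α = 1 works. No larger α is possible: a(u,u) ≥ α||u||_{H^1}² means (1−α)∫(u')² ≥ (α−c)∫u², and for the modes u_n = sin(nπ(x−x₀)/L) (x₀ the left endpoint) one has ∫u_n²/∫(u_n')² = (L/(nπ))² → 0, so a(u_n,u_n)/||u_n||_{H^1}² → 1. Hence the optimal constant is α = 1.
Therefore α = 1.


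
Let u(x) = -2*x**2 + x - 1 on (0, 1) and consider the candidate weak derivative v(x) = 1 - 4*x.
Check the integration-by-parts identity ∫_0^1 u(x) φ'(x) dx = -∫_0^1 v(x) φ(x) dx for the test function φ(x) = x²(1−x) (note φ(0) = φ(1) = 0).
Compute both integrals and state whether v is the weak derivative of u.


LHS = 7/60, RHS = 7/60. Yes, v = u' weakly.

u(x) = -2*x**2 + x - 1, classical derivative u'(x) = 1 - 4*x.
φ(x) = x²(1−x), so φ'(x) = x*(2 - 3*x).
Note φ(0) = φ(1) = 0, so the boundary term u·φ vanishes.
LHS = ∫_0^1 u(x) φ'(x) dx = ∫_0^1 (6*x^4 - 7*x^3 + 5*x^2 - 2*x) dx. Term by term:
  ∫_0^1 6*x^4 dx = 6/5;  ∫_0^1 -7*x^3 dx = -7/4;  ∫_0^1 5*x^2 dx = 5/3;
  ∫_0^1 -2*x dx = -1.
Sum: 6/5 − 7/4 + 5/3 − 1 = 7/60.
So LHS = 7/60.
∫_0^1 v(x) φ(x) dx = ∫_0^1 (4*x^4 - 5*x^3 + x^2) dx. Term by term:
  ∫_0^1 4*x^4 dx = 4/5;  ∫_0^1 -5*x^3 dx = -5/4;  ∫_0^1 x^2 dx = 1/3.
Sum: 4/5 − 5/4 + 1/3 = -7/60.
So RHS = -∫_0^1 v(x) φ(x) dx = 7/60.
LHS = RHS, so the identity holds for this test φ.
Moreover u is smooth here and v(x) = u'(x) = 1 - 4*x pointwise, so the identity holds for every test function. Hence v is the weak derivative of u.


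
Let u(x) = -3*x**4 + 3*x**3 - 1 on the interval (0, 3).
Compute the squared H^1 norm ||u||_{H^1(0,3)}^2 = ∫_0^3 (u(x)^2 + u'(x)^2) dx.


||u||_{H^1}^2 = 4282323/140

The H^1 norm (squared) on an interval (0, L) is
  ||u||_{H^1}^2 = ∫_0^L u(x)^2 dx + ∫_0^L u'(x)^2 dx.
Compute u'(x) = -12*x**3 + 9*x**2.
Then u(x)^2 = 9*x**8 - 18*x**7 + 9*x**6 + 6*x**4 - 6*x**3 + 1 and u'(x)^2 = 144*x**6 - 216*x**5 + 81*x**4.
Integrate each monomial from 0 to 3 using ∫_0^3 c·x^n dx = c·3^(n+1)/(n+1):
  ∫_0^3 u(x)^2 dx = ∫_0^3 (9*x^8 - 18*x^7 + 9*x^6 + 6*x^4 - 6*x^3 + 1) dx. Term by term:
    ∫_0^3 9*x^8 dx = 19683;  ∫_0^3 -18*x^7 dx = -59049/4;  ∫_0^3 9*x^6 dx = 19683/7;
    ∫_0^3 6*x^4 dx = 1458/5;  ∫_0^3 -6*x^3 dx = -243/2;  ∫_0^3 1 dx = 3.
  Sum: 19683 − 59049/4 + 19683/7 + 1458/5 − 243/2 + 3 = 1106799/140.
  ∫_0^3 u'(x)^2 dx = ∫_0^3 (144*x^6 - 216*x^5 + 81*x^4) dx. Term by term:
    ∫_0^3 144*x^6 dx = 314928/7;  ∫_0^3 -216*x^5 dx = -26244;  ∫_0^3 81*x^4 dx = 19683/5.
  Sum: 314928/7 − 26244 + 19683/5 = 793881/35.
Adding: ||u||_{H^1}^2 = 1106799/140 + 793881/35 = 4282323/140.


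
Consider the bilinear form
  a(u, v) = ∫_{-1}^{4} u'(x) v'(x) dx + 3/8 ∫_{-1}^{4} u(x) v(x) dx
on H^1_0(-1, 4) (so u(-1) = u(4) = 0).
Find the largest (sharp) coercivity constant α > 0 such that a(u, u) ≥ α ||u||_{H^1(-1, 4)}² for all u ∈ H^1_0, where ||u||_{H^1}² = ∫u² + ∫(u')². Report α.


α = (75/8 + π^2)/(π^2 + 25)

Coercivity of a(·,·) on H^1_0(-1, 4) means a(u, u) ≥ α ||u||_{H^1}² for every u ∈ H^1_0.
The interval has length L = 5, and Poincaré/coercivity depend only on L. Here a(u, u) = ∫(u')² + (3/8)·∫u².
Here 0 < c = 3/8 < 1. The condition a(u,u) ≥ α||u||_{H^1}² reads (1−α)∫(u')² ≥ (α−c)∫u². Any admissible α is ≤ 1 (rapidly oscillating u have ∫u²/∫(u')² → 0), and α = 1 would force 0 ≥ (1−c)∫u², impossible since c < 1; so 1−α > 0. By the sharp Poincaré inequality on H^1_0 of an interval of length L, ∫(u')² ≥ (π/L)²∫u² with equality for the first sine mode sin(π(x−x₀)/L) (x₀ the left endpoint), so the inequality holds for all u iff (1−α)(π/L)² ≥ α − c, i.e. α ≤ ((π/L)² + c)/((π/L)² + 1) = (1 + c(L/π)²)/(1 + (L/π)²). With (π/L)² = π^2/25 and c = 3/8, the largest admissible constant is α = ((π/L)² + c)/((π/L)² + 1).
Simplifying, α = (75/8 + π^2)/(π^2 + 25).


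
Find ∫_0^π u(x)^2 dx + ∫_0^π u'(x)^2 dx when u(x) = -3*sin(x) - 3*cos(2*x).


||u||_{H^1(0,π)}^2 = -60 + 63*π/2

u'(x) = 6*sin(2*x) - 3*cos(x).
Expand u² and (u')² and integrate term by term on (0, π), using: for integers n ≥ 1, ∫_0^π sin²(nx) dx = ∫_0^π cos²(nx) dx = π/2; for n ≠ n', ∫_0^π sin(nx)sin(n'x) dx = ∫_0^π cos(nx)cos(n'x) dx = 0; and by product-to-sum, ∫_0^π sin(nx)cos(n'x) dx = ½∫_0^π [sin((n+n')x) + sin((n−n')x)] dx, which is 0 when n+n' is even and 2n/(n²−n'²) when n+n' is odd (it need not vanish on (0, π)).
  u² squared terms: (-3)²·∫cos(2x)² dx = 9·π/2 = 9*π/2;  (-3)²·∫sin(x)² dx = 9·π/2 = 9*π/2.
  u² cross terms: 2·(-3)·(-3)·∫cos(2x)·sin(x) dx = 18·(-2/3) = -12.
  So ∫_0^π u² dx = 9*π/2 + 9*π/2 − 12 = -12 + 9*π.
  (u')² squared terms: (-3)²·∫cos(x)² dx = 9·π/2 = 9*π/2;  (6)²·∫sin(2x)² dx = 36·π/2 = 18*π.
  (u')² cross terms: 2·(-3)·(6)·∫cos(x)·sin(2x) dx = -36·(4/3) = -48.
  So ∫_0^π (u')² dx = 9*π/2 + 18*π − 48 = -48 + 45*π/2.
||u||_{H^1}^2 = (-12 + 9*π) + (-48 + 45*π/2) = -60 + 63*π/2.


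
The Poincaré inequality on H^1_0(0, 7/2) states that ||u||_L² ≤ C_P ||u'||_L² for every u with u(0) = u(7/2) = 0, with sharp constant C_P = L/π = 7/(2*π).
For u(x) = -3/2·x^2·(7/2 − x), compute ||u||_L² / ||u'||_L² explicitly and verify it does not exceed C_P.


||u||_L² / ||u'||_L² = sqrt(14)/4 < C_P = 7/(2*π).

u(x) = -3/2·x^2·(7/2 − x), so u'(x) = 3*x*(3*x - 7)/2.
u(x) = -3/2·x^2·(7/2 − x) vanishes at x = 0 and x = 7/2, so u ∈ H^1_0(0, 7/2). Differentiate via the product rule and integrate the resulting polynomials term by term.
  ∫_0^7/2 u² dx = ∫_0^7/2 (9*x^6/4 - 63*x^5/4 + 441*x^4/16) dx. Term by term:
    ∫_0^7/2 9*x^6/4 dx = 1058841/512;  ∫_0^7/2 -63*x^5/4 dx = -2470629/512;  ∫_0^7/2 441*x^4/16 dx = 7411887/2560.
  Sum: 1058841/512 − 2470629/512 + 7411887/2560 = 352947/2560.
  ∫_0^7/2 (u')² dx = ∫_0^7/2 (81*x^4/4 - 189*x^3/2 + 441*x^2/4) dx. Term by term:
    ∫_0^7/2 81*x^4/4 dx = 1361367/640;  ∫_0^7/2 -189*x^3/2 dx = -453789/128;  ∫_0^7/2 441*x^2/4 dx = 50421/32.
  Sum: 1361367/640 − 453789/128 + 50421/32 = 50421/320.
∫_0^7/2 u² dx = 352947/2560, so ||u||_L² = 343*sqrt(30)/160.
∫_0^7/2 (u')² dx = 50421/320, so ||u'||_L² = 49*sqrt(105)/40.
Ratio ||u||_L² / ||u'||_L² = sqrt(14)/4.
Sharp Poincaré constant on H^1_0(0, 7/2) is C_P = L/π = 7/(2*π), achieved by sin(2*π/7·x).
A polynomial bump cannot attain the sharp Poincaré constant (only the first sine eigenfunction does), so the ratio is strictly less than C_P, consistent with ||u||_L² ≤ C_P ||u'||_L².


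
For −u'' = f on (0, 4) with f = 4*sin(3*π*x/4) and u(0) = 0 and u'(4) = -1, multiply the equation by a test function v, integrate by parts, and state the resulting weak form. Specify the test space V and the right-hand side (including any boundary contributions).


V = {v ∈ H^1(0, 4) : v(0) = 0} (test functions vanish at x = 0 where u is specified); weak form: ∫_0^4 u'v' dx = ∫_0^4 (4*sin(3*π*x/4)) v dx − v(4) for all v ∈ V.

Multiply both sides by a test function v and integrate from 0 to 4:
  ∫_0^4 −u''(x) v(x) dx = ∫_0^4 f(x) v(x) dx.
Integrate the LHS by parts once:
  ∫_0^4 −u'' v dx = −[u'(x) v(x)]_0^4 + ∫_0^4 u'(x) v'(x) dx.
Thus ∫_0^4 u'(x) v'(x) dx = ∫_0^4 f(x) v(x) dx + [u'(x) v(x)]_0^4.
Choose V so that boundary terms are either known or forced to vanish.
Mixed BC: u(0) = 0 (Dirichlet) and u'(4) = -1 (Neumann). Define V = {v ∈ H^1(0, 4) : v(0) = 0}. Then [u' v]_0^4 = u'(4)·v(4) − u'(0)·0 = − v(4).
Weak formulation: find u (satisfying any essential BC) such that ∫_0^4 u'(x) v'(x) dx = ∫_0^4 f v dx − v(4) for all v ∈ V (Dirichlet at 0 absorbed into V; Neumann datum at x = 4 contributes the boundary term).
Substituting f(x) = 4*sin(3*π*x/4), the right-hand side is ∫_0^4 (4*sin(3*π*x/4)) v dx − v(4).


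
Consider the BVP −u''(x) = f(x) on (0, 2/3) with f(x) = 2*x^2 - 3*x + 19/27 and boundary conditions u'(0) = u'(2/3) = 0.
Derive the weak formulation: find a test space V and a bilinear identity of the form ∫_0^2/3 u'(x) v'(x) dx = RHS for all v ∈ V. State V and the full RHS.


V = H^1(0, 2/3) (no boundary constraint on v; u is determined up to an additive constant); weak form: ∫_0^2/3 u'v' dx = ∫_0^2/3 (2*x^2 - 3*x + 19/27) v dx for all v ∈ V.

Multiply both sides by a test function v and integrate from 0 to 2/3:
  ∫_0^2/3 −u''(x) v(x) dx = ∫_0^2/3 f(x) v(x) dx.
Integrate the LHS by parts once:
  ∫_0^2/3 −u'' v dx = −[u'(x) v(x)]_0^2/3 + ∫_0^2/3 u'(x) v'(x) dx.
Thus ∫_0^2/3 u'(x) v'(x) dx = ∫_0^2/3 f(x) v(x) dx + [u'(x) v(x)]_0^2/3.
Choose V so that boundary terms are either known or forced to vanish.
u has homogeneous Neumann: u'(0) = u'(2/3) = 0. So [u' v]_0^2/3 = 0·v(2/3) − 0·v(0) = 0 for any v; take V = H^1(0, 2/3).
Weak formulation: find u (satisfying any essential BC) such that ∫_0^2/3 u'(x) v'(x) dx = ∫_0^2/3 f v dx for all v ∈ V (homogeneous Neumann, so boundary terms vanish).
Substituting f(x) = 2*x^2 - 3*x + 19/27, the right-hand side is ∫_0^2/3 (2*x^2 - 3*x + 19/27) v dx.
Compatibility check (pure Neumann): taking v ≡ 1 ∈ V gives 0 = ∫_0^2/3 f dx + (0) − (0), i.e. ∫_0^2/3 f dx must equal u'(0) − u'(2/3) = 0. Indeed ∫_0^2/3 (2*x^2 - 3*x + 19/27) dx = 0, so the data are compatible. The solution is then unique only up to an additive constant (fix it e.g. by requiring ∫_0^2/3 u dx = 0).


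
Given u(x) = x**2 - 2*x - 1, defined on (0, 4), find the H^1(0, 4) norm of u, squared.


||u||_{H^1}^2 = 324/5

The H^1 norm (squared) on an interval (0, L) is
  ||u||_{H^1}^2 = ∫_0^L u(x)^2 dx + ∫_0^L u'(x)^2 dx.
Compute u'(x) = 2*x - 2.
Then u(x)^2 = x**4 - 4*x**3 + 2*x**2 + 4*x + 1 and u'(x)^2 = 4*x**2 - 8*x + 4.
Integrate each monomial from 0 to 4 using ∫_0^4 c·x^n dx = c·4^(n+1)/(n+1):
  ∫_0^4 u(x)^2 dx = ∫_0^4 (x^4 - 4*x^3 + 2*x^2 + 4*x + 1) dx. Term by term:
    ∫_0^4 x^4 dx = 1024/5;  ∫_0^4 -4*x^3 dx = -256;  ∫_0^4 2*x^2 dx = 128/3;
    ∫_0^4 4*x dx = 32;  ∫_0^4 1 dx = 4.
  Sum: 1024/5 − 256 + 128/3 + 32 + 4 = 412/15.
  ∫_0^4 u'(x)^2 dx = ∫_0^4 (4*x^2 - 8*x + 4) dx. Term by term:
    ∫_0^4 4*x^2 dx = 256/3;  ∫_0^4 -8*x dx = -64;  ∫_0^4 4 dx = 16.
  Sum: 256/3 − 64 + 16 = 112/3.
Adding: ||u||_{H^1}^2 = 412/15 + 112/3 = 324/5.


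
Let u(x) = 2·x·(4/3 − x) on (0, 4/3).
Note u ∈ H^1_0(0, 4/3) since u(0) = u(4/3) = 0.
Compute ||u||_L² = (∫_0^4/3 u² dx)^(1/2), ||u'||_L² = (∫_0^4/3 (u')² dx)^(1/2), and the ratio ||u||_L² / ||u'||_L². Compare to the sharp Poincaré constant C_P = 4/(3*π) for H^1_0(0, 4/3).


||u||_L² / ||u'||_L² = 2*sqrt(10)/15 < C_P = 4/(3*π).

u(x) = 2·x·(4/3 − x), so u'(x) = 8/3 - 4*x.
u(x) = 2·x·(4/3 − x) vanishes at x = 0 and x = 4/3, so u ∈ H^1_0(0, 4/3). Differentiate via the product rule and integrate the resulting polynomials term by term.
  ∫_0^4/3 u² dx = ∫_0^4/3 (4*x^4 - 32*x^3/3 + 64*x^2/9) dx. Term by term:
    ∫_0^4/3 4*x^4 dx = 4096/1215;  ∫_0^4/3 -32*x^3/3 dx = -2048/243;  ∫_0^4/3 64*x^2/9 dx = 4096/729.
  Sum: 4096/1215 − 2048/243 + 4096/729 = 2048/3645.
  ∫_0^4/3 (u')² dx = ∫_0^4/3 (16*x^2 - 64*x/3 + 64/9) dx. Term by term:
    ∫_0^4/3 16*x^2 dx = 1024/81;  ∫_0^4/3 -64*x/3 dx = -512/27;  ∫_0^4/3 64/9 dx = 256/27.
  Sum: 1024/81 − 512/27 + 256/27 = 256/81.
∫_0^4/3 u² dx = 2048/3645, so ||u||_L² = 32*sqrt(10)/135.
∫_0^4/3 (u')² dx = 256/81, so ||u'||_L² = 16/9.
Ratio ||u||_L² / ||u'||_L² = 2*sqrt(10)/15.
Sharp Poincaré constant on H^1_0(0, 4/3) is C_P = L/π = 4/(3*π), achieved by sin(3*π/4·x).
A polynomial bump cannot attain the sharp Poincaré constant (only the first sine eigenfunction does), so the ratio is strictly less than C_P, consistent with ||u||_L² ≤ C_P ||u'||_L².


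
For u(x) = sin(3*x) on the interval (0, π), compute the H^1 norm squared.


||u||_{H^1(0,π)}^2 = 5*π

u'(x) = 3*cos(3*x).
Expand u² and (u')² and integrate term by term on (0, π), using: for integers n ≥ 1, ∫_0^π sin²(nx) dx = ∫_0^π cos²(nx) dx = π/2; for n ≠ n', ∫_0^π sin(nx)sin(n'x) dx = ∫_0^π cos(nx)cos(n'x) dx = 0; and by product-to-sum, ∫_0^π sin(nx)cos(n'x) dx = ½∫_0^π [sin((n+n')x) + sin((n−n')x)] dx, which is 0 when n+n' is even and 2n/(n²−n'²) when n+n' is odd (it need not vanish on (0, π)).
  u² squared terms: (1)²·∫sin(3x)² dx = 1·π/2 = π/2.
  So ∫_0^π u² dx = π/2.
  (u')² squared terms: (3)²·∫cos(3x)² dx = 9·π/2 = 9*π/2.
  So ∫_0^π (u')² dx = 9*π/2.
||u||_{H^1}^2 = (π/2) + (9*π/2) = 5*π.


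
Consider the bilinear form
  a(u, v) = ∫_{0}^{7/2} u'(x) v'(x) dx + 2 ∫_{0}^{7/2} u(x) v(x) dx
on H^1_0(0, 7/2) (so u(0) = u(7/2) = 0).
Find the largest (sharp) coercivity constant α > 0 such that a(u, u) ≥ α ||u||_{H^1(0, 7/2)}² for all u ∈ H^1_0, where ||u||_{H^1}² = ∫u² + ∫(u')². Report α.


α = 1

Coercivity of a(·,·) on H^1_0(0, 7/2) means a(u, u) ≥ α ||u||_{H^1}² for every u ∈ H^1_0.
The interval has length L = 7/2, and Poincaré/coercivity depend only on L. Here a(u, u) = ∫(u')² + (2)·∫u².
Here c = 2 ≥ 1, so a(u,u) = ∫(u')² + c∫u² ≥ ∫(u')² + ∫u² = ||u||_{H^1}², i.e. α = 1 works. No larger α is possible: a(u,u) ≥ α||u||_{H^1}² means (1−α)∫(u')² ≥ (α−c)∫u², and for the modes u_n = sin(nπ(x−x₀)/L) (x₀ the left endpoint) one has ∫u_n²/∫(u_n')² = (L/(nπ))² → 0, so a(u_n,u_n)/||u_n||_{H^1}² → 1. Hence the optimal constant is α = 1.
Therefore α = 1.


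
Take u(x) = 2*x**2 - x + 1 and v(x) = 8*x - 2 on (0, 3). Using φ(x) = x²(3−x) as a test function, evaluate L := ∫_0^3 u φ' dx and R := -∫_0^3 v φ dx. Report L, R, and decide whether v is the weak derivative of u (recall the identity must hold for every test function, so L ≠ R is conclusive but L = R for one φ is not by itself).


LHS = -837/20, RHS = -837/10. No, v is not the weak derivative of u.

u(x) = 2*x**2 - x + 1, classical derivative u'(x) = 4*x - 1.
φ(x) = x²(3−x), so φ'(x) = 3*x*(2 - x).
Note φ(0) = φ(3) = 0, so the boundary term u·φ vanishes.
LHS = ∫_0^3 u(x) φ'(x) dx = ∫_0^3 (-6*x^4 + 15*x^3 - 9*x^2 + 6*x) dx. Term by term:
  ∫_0^3 -6*x^4 dx = -1458/5;  ∫_0^3 15*x^3 dx = 1215/4;  ∫_0^3 -9*x^2 dx = -81;
  ∫_0^3 6*x dx = 27.
Sum: -1458/5 + 1215/4 − 81 + 27 = -837/20.
So LHS = -837/20.
∫_0^3 v(x) φ(x) dx = ∫_0^3 (-8*x^4 + 26*x^3 - 6*x^2) dx. Term by term:
  ∫_0^3 -8*x^4 dx = -1944/5;  ∫_0^3 26*x^3 dx = 1053/2;  ∫_0^3 -6*x^2 dx = -54.
Sum: -1944/5 + 1053/2 − 54 = 837/10.
So RHS = -∫_0^3 v(x) φ(x) dx = -837/10.
LHS − RHS = 837/20 ≠ 0, so the identity fails.
(For a valid weak derivative the identity must hold for EVERY test function, in particular this one. The failure shows v is NOT the weak derivative of u.)
Correct weak derivative would be u'(x) = 4*x - 1.


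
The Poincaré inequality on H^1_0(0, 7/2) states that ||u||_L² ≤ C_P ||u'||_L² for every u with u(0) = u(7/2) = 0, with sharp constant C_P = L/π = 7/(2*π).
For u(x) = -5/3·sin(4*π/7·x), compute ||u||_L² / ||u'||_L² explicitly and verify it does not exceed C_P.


||u||_L² / ||u'||_L² = 7/(4*π) < C_P = 7/(2*π).

u(x) = -5/3·sin(4*π/7·x), so u'(x) = -20*π*cos(4*π*x/7)/21.
Writing u(x) = A·sin(kπx/L) with A = -5/3 and k = 2, use ∫_0^L sin²(kπx/L) dx = L/2 and ∫_0^L cos²(kπx/L) dx = L/2.
u² = 25/9·sin²(4*π/7·x) and (u')² = 400*π^2/441·cos²(4*π/7·x), and each of sin², cos² integrates to L/2 = 7/4 over (0, 7/2).
∫_0^7/2 u² dx = 175/36, so ||u||_L² = 5*sqrt(7)/6.
∫_0^7/2 (u')² dx = 100*π^2/63, so ||u'||_L² = 10*sqrt(7)*π/21.
Ratio ||u||_L² / ||u'||_L² = 7/(4*π).
Sharp Poincaré constant on H^1_0(0, 7/2) is C_P = L/π = 7/(2*π), achieved by sin(2*π/7·x).
This is the k = 2 harmonic; the ratio L/(kπ) is strictly less than C_P = L/π, consistent with the sharp inequality ||u||_L² ≤ C_P ||u'||_L².
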